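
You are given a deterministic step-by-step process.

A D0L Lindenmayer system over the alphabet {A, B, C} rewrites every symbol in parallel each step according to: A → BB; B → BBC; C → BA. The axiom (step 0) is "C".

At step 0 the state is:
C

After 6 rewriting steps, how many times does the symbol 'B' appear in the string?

172

t=0: C
t=1: BA
t=2: BBCBB
t=3: BBCBBCBABBCBBC
t=4: BBCBBCBABBCBBCBABBCBBBBCBBCBABBCBBCBA
t=5: BBCBBCBABBCBBCBABBCBBBBCBBCBABBCBBCBABBCBBBBCBBCBABBCBBCBBCBBCBABBCBBCBABBCBBBBCBBCBABBCBBCBABBCBB
t=6: BBCBBCBABBCBBCBABBCBBBBCBBCBABBCBBCBABBCBBBBCBBCBABBCBBCBB…BCBBCBBCBABBCBBCBABBCBBBBCBBCBABBCBBCBABBCBBBBCBBCBABBCBBC  (len 261)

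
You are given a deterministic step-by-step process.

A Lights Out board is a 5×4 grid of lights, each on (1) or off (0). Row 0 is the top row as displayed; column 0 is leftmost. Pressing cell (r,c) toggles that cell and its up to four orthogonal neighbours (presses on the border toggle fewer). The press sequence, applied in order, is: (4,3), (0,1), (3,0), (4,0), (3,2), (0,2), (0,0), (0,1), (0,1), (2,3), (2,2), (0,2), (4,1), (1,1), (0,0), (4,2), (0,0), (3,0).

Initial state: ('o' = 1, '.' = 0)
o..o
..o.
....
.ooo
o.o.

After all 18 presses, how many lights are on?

12

0) o..o
..o.
....
.ooo
o.o.
1) o..o
..o.
....
.oo.
o..o
2) .ooo
.oo.
....
.oo.
o..o
3) .ooo
.oo.
o...
o.o.
...o
4) .ooo
.oo.
o...
..o.
oo.o
5) .ooo
.oo.
o.o.
.o.o
oooo
6) ....
.o..
o.o.
.o.o
oooo
7) oo..
oo..
o.o.
.o.o
oooo
8) ..o.
o...
o.o.
.o.o
oooo
9) oo..
oo..
o.o.
.o.o
oooo
10) oo..
oo.o
o..o
.o..
oooo
11) oo..
oooo
ooo.
.oo.
oooo
12) o.oo
oo.o
ooo.
.oo.
oooo
13) o.oo
oo.o
ooo.
..o.
...o
14) oooo
..oo
o.o.
..o.
...o
15) ..oo
o.oo
o.o.
..o.
...o
16) ..oo
o.oo
o.o.
....
.oo.
17) oooo
..oo
o.o.
....
.oo.
18) oooo
..oo
..o.
oo..
ooo.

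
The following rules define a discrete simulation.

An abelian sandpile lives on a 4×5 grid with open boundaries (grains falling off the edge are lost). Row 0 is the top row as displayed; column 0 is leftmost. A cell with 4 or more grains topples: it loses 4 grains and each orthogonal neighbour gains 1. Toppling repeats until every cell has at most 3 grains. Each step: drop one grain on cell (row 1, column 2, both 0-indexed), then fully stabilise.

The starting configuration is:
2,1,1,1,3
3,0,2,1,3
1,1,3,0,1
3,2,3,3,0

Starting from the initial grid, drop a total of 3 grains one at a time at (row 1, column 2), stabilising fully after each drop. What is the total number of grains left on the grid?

gen 0: 2,1,1,1,3
3,0,2,1,3
1,1,3,0,1
3,2,3,3,0
gen 1: 2,1,1,1,3
3,0,3,1,3
1,1,3,0,1
3,2,3,3,0
gen 2: 2,1,2,1,3
3,1,1,2,3
1,2,1,2,1
3,3,1,0,1
gen 3: 2,1,2,1,3
3,1,2,2,3
1,2,1,2,1
3,3,1,0,1

35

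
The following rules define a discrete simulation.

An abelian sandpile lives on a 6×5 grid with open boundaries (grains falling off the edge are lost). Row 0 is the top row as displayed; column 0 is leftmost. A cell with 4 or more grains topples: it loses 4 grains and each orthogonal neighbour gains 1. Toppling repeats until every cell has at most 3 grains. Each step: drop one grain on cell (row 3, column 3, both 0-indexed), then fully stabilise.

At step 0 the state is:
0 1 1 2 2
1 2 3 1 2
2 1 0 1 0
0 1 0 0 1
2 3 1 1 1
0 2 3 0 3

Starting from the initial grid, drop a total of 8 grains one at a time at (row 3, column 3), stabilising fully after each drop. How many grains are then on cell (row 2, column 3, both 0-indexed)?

3

k=0  0 1 1 2 2
1 2 3 1 2
2 1 0 1 0
0 1 0 0 1
2 3 1 1 1
0 2 3 0 3
k=1  0 1 1 2 2
1 2 3 1 2
2 1 0 1 0
0 1 0 1 1
2 3 1 1 1
0 2 3 0 3
k=2  0 1 1 2 2
1 2 3 1 2
2 1 0 1 0
0 1 0 2 1
2 3 1 1 1
0 2 3 0 3
k=3  0 1 1 2 2
1 2 3 1 2
2 1 0 1 0
0 1 0 3 1
2 3 1 1 1
0 2 3 0 3
k=4  0 1 1 2 2
1 2 3 1 2
2 1 0 2 0
0 1 1 0 2
2 3 1 2 1
0 2 3 0 3
k=5  0 1 1 2 2
1 2 3 1 2
2 1 0 2 0
0 1 1 1 2
2 3 1 2 1
0 2 3 0 3
k=6  0 1 1 2 2
1 2 3 1 2
2 1 0 2 0
0 1 1 2 2
2 3 1 2 1
0 2 3 0 3
k=7  0 1 1 2 2
1 2 3 1 2
2 1 0 2 0
0 1 1 3 2
2 3 1 2 1
0 2 3 0 3
k=8  0 1 1 2 2
1 2 3 1 2
2 1 0 3 0
0 1 2 0 3
2 3 1 3 1
0 2 3 0 3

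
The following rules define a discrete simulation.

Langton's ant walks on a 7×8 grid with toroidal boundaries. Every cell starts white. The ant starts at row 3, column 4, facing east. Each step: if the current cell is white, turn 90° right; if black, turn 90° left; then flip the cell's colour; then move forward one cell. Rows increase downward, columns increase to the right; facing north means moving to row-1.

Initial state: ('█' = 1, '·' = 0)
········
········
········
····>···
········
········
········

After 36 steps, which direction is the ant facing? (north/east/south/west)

gen 0: ········
········
········
····>···
········
········
········
gen 1: ········
········
········
····█···
····v···
········
········
gen 2: ········
········
········
····█···
···<█···
········
········
gen 3: ········
········
········
···^█···
···██···
········
········
gen 4: ········
········
········
···█>···
···██···
········
········
gen 5: ········
········
····^···
···█····
···██···
········
········
gen 6: ········
········
····█>··
···█····
···██···
········
········
gen 7: ········
········
····██··
···█·v··
···██···
········
········
gen 8: ········
········
····██··
···█<█··
···██···
········
········
gen 9: ········
········
····^█··
···███··
···██···
········
········
gen 10: ········
········
···<·█··
···███··
···██···
········
········
gen 11: ········
···^····
···█·█··
···███··
···██···
········
········
gen 12: ········
···█>···
···█·█··
···███··
···██···
········
········
gen 13: ········
···██···
···█v█··
···███··
···██···
········
········
gen 14: ········
···██···
···<██··
···███··
···██···
········
········
gen 15: ········
···██···
····██··
···v██··
···██···
········
········
gen 16: ········
···██···
····██··
····>█··
···██···
········
········
gen 17: ········
···██···
····^█··
·····█··
···██···
········
········
gen 18: ········
···██···
···<·█··
·····█··
···██···
········
········
gen 19: ········
···^█···
···█·█··
·····█··
···██···
········
········
gen 20: ········
··<·█···
···█·█··
·····█··
···██···
········
········
gen 21: ··^·····
··█·█···
···█·█··
·····█··
···██···
········
········
gen 22: ··█>····
··█·█···
···█·█··
·····█··
···██···
········
········
gen 23: ··██····
··█v█···
···█·█··
·····█··
···██···
········
········
gen 24: ··██····
··<██···
···█·█··
·····█··
···██···
········
········
gen 25: ··██····
···██···
··v█·█··
·····█··
···██···
········
········
gen 26: ··██····
···██···
·<██·█··
·····█··
···██···
········
········
gen 27: ··██····
·^·██···
·███·█··
·····█··
···██···
········
········
gen 28: ··██····
·█>██···
·███·█··
·····█··
···██···
········
········
gen 29: ··██····
·████···
·█v█·█··
·····█··
···██···
········
········
gen 30: ··██····
·████···
·█·>·█··
·····█··
···██···
········
········
gen 31: ··██····
·██^█···
·█···█··
·····█··
···██···
········
········
gen 32: ··██····
·█<·█···
·█···█··
·····█··
···██···
········
········
gen 33: ··██····
·█··█···
·█v··█··
·····█··
···██···
········
········
gen 34: ··██····
·█··█···
·<█··█··
·····█··
···██···
········
········
gen 35: ··██····
·█··█···
··█··█··
·v···█··
···██···
········
········
gen 36: ··██····
·█··█···
··█··█··
<█···█··
···██···
········
········

west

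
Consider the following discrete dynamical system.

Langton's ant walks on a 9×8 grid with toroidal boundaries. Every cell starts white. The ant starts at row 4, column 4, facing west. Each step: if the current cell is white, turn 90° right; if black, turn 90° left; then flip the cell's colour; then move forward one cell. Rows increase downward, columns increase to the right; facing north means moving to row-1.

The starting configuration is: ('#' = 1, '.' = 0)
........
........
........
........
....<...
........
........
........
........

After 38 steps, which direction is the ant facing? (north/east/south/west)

west

k=0  ........
........
........
........
....<...
........
........
........
........
k=1  ........
........
........
....^...
....#...
........
........
........
........
k=2  ........
........
........
....#>..
....#...
........
........
........
........
k=3  ........
........
........
....##..
....#v..
........
........
........
........
k=4  ........
........
........
....##..
....<#..
........
........
........
........
k=5  ........
........
........
....##..
.....#..
....v...
........
........
........
k=6  ........
........
........
....##..
.....#..
...<#...
........
........
........
k=7  ........
........
........
....##..
...^.#..
...##...
........
........
........
k=8  ........
........
........
....##..
...#>#..
...##...
........
........
........
k=9  ........
........
........
....##..
...###..
...#v...
........
........
........
k=10  ........
........
........
....##..
...###..
...#.>..
........
........
........
k=11  ........
........
........
....##..
...###..
...#.#..
.....v..
........
........
k=12  ........
........
........
....##..
...###..
...#.#..
....<#..
........
........
k=13  ........
........
........
....##..
...###..
...#^#..
....##..
........
........
k=14  ........
........
........
....##..
...###..
...##>..
....##..
........
........
k=15  ........
........
........
....##..
...##^..
...##...
....##..
........
........
k=16  ........
........
........
....##..
...#<...
...##...
....##..
........
........
k=17  ........
........
........
....##..
...#....
...#v...
....##..
........
........
k=18  ........
........
........
....##..
...#....
...#.>..
....##..
........
........
k=19  ........
........
........
....##..
...#....
...#.#..
....#v..
........
........
k=20  ........
........
........
....##..
...#....
...#.#..
....#.>.
........
........
k=21  ........
........
........
....##..
...#....
...#.#..
....#.#.
......v.
........
k=22  ........
........
........
....##..
...#....
...#.#..
....#.#.
.....<#.
........
k=23  ........
........
........
....##..
...#....
...#.#..
....#^#.
.....##.
........
k=24  ........
........
........
....##..
...#....
...#.#..
....##>.
.....##.
........
k=25  ........
........
........
....##..
...#....
...#.#^.
....##..
.....##.
........
k=26  ........
........
........
....##..
...#....
...#.##>
....##..
.....##.
........
k=27  ........
........
........
....##..
...#....
...#.###
....##.v
.....##.
........
k=28  ........
........
........
....##..
...#....
...#.###
....##<#
.....##.
........
k=29  ........
........
........
....##..
...#....
...#.#^#
....####
.....##.
........
k=30  ........
........
........
....##..
...#....
...#.<.#
....####
.....##.
........
k=31  ........
........
........
....##..
...#....
...#...#
....#v##
.....##.
........
k=32  ........
........
........
....##..
...#....
...#...#
....#.>#
.....##.
........
k=33  ........
........
........
....##..
...#....
...#..^#
....#..#
.....##.
........
k=34  ........
........
........
....##..
...#....
...#..#>
....#..#
.....##.
........
k=35  ........
........
........
....##..
...#...^
...#..#.
....#..#
.....##.
........
k=36  ........
........
........
....##..
>..#...#
...#..#.
....#..#
.....##.
........
k=37  ........
........
........
....##..
#..#...#
v..#..#.
....#..#
.....##.
........
k=38  ........
........
........
....##..
#..#...#
#..#..#<
....#..#
.....##.
........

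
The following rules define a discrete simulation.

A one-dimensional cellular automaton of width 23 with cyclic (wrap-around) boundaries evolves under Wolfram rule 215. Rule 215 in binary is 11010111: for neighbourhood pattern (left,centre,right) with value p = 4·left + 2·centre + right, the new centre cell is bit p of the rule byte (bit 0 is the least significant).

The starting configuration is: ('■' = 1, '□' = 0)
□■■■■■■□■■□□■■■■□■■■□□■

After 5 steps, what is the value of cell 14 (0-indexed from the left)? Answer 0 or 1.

t=0: □■■■■■■□■■□□■■■■□■■■□□■
t=1: □□■■■■■□□■■■□■■■□□■■■■■
t=2: ■■□■■■■■■□■■□□■■■■□■■■■
t=3: ■■□□■■■■■□□■■■□■■■□□■■■
t=4: ■■■■□■■■■■■□■■□□■■■■□■■
t=5: ■■■■□□■■■■■□□■■■□■■■□□■

1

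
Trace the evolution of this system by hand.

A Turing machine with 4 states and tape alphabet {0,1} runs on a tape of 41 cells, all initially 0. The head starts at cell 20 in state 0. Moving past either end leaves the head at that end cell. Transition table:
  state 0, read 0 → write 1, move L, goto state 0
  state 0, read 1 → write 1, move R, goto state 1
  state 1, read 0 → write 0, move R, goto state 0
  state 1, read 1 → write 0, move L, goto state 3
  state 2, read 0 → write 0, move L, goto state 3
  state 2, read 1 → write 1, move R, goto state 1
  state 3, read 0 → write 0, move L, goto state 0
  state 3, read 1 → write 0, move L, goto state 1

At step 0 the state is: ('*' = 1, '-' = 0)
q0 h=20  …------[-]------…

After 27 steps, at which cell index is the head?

0

t=0: q0 h=20  …------[-]------…
t=1: q0 h=19  …------[-]*-----…
t=2: q0 h=18  …------[-]**----…
t=3: q0 h=17  …------[-]***---…
t=4: q0 h=16  …------[-]****--…
t=5: q0 h=15  …------[-]*****-…
t=6: q0 h=14  …------[-]******…
t=7: q0 h=13  …------[-]******…
t=8: q0 h=12  …------[-]******…
t=9: q0 h=11  …------[-]******…
t=10: q0 h=10  …------[-]******…
t=11: q0 h= 9  …------[-]******…
t=12: q0 h= 8  …------[-]******…
t=13: q0 h= 7  …------[-]******…
t=14: q0 h= 6  |------[-]******…
t=15: q0 h= 5  |-----[-]******…
t=16: q0 h= 4  |----[-]******…
t=17: q0 h= 3  |---[-]******…
t=18: q0 h= 2  |--[-]******…
t=19: q0 h= 1  |-[-]******…
t=20: q0 h= 0  |[-]******…
t=21: q0 h= 0  |[*]******…
t=22: q1 h= 1  |*[*]******…
t=23: q3 h= 0  |[*]-*****…
t=24: q1 h= 0  |[-]-*****…
t=25: q0 h= 1  |-[-]******…
t=26: q0 h= 0  |[-]******…
t=27: q0 h= 0  |[*]******…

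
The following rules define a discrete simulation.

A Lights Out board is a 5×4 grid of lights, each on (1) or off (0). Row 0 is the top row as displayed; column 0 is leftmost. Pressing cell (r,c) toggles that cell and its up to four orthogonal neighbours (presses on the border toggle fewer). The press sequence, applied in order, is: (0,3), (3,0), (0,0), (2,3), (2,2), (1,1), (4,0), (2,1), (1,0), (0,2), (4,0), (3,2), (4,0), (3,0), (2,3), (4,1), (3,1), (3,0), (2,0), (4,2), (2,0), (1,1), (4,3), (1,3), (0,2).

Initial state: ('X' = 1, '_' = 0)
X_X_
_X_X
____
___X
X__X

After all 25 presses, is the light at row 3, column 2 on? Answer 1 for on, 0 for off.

0

t=0: X_X_
_X_X
____
___X
X__X
t=1: X__X
_X__
____
___X
X__X
t=2: X__X
_X__
X___
XX_X
___X
t=3: _X_X
XX__
X___
XX_X
___X
t=4: _X_X
XX_X
X_XX
XX__
___X
t=5: _X_X
XXXX
XX__
XXX_
___X
t=6: ___X
___X
X___
XXX_
___X
t=7: ___X
___X
X___
_XX_
XX_X
t=8: ___X
_X_X
_XX_
__X_
XX_X
t=9: X__X
X__X
XXX_
__X_
XX_X
t=10: XXX_
X_XX
XXX_
__X_
XX_X
t=11: XXX_
X_XX
XXX_
X_X_
___X
t=12: XXX_
X_XX
XX__
XX_X
__XX
t=13: XXX_
X_XX
XX__
_X_X
XXXX
t=14: XXX_
X_XX
_X__
X__X
_XXX
t=15: XXX_
X_X_
_XXX
X___
_XXX
t=16: XXX_
X_X_
_XXX
XX__
X__X
t=17: XXX_
X_X_
__XX
__X_
XX_X
t=18: XXX_
X_X_
X_XX
XXX_
_X_X
t=19: XXX_
__X_
_XXX
_XX_
_X_X
t=20: XXX_
__X_
_XXX
_X__
__X_
t=21: XXX_
X_X_
X_XX
XX__
__X_
t=22: X_X_
_X__
XXXX
XX__
__X_
t=23: X_X_
_X__
XXXX
XX_X
___X
t=24: X_XX
_XXX
XXX_
XX_X
___X
t=25: XX__
_X_X
XXX_
XX_X
___X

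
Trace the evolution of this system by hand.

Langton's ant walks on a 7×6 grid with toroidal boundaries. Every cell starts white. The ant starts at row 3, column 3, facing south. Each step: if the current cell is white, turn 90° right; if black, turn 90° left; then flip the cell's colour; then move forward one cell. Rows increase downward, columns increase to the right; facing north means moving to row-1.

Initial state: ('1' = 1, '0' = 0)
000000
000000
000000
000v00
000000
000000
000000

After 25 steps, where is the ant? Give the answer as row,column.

[0] 000000
000000
000000
000v00
000000
000000
000000
[1] 000000
000000
000000
00<100
000000
000000
000000
[2] 000000
000000
00^000
001100
000000
000000
000000
[3] 000000
000000
001>00
001100
000000
000000
000000
[4] 000000
000000
001100
001v00
000000
000000
000000
[5] 000000
000000
001100
0010>0
000000
000000
000000
[6] 000000
000000
001100
001010
0000v0
000000
000000
[7] 000000
000000
001100
001010
000<10
000000
000000
[8] 000000
000000
001100
001^10
000110
000000
000000
[9] 000000
000000
001100
0011>0
000110
000000
000000
[10] 000000
000000
0011^0
001100
000110
000000
000000
[11] 000000
000000
00111>
001100
000110
000000
000000
[12] 000000
000000
001111
00110v
000110
000000
000000
[13] 000000
000000
001111
0011<1
000110
000000
000000
[14] 000000
000000
0011^1
001111
000110
000000
000000
[15] 000000
000000
001<01
001111
000110
000000
000000
[16] 000000
000000
001001
001v11
000110
000000
000000
[17] 000000
000000
001001
0010>1
000110
000000
000000
[18] 000000
000000
0010^1
001001
000110
000000
000000
[19] 000000
000000
00101>
001001
000110
000000
000000
[20] 000000
00000^
001010
001001
000110
000000
000000
[21] 000000
>00001
001010
001001
000110
000000
000000
[22] 000000
100001
v01010
001001
000110
000000
000000
[23] 000000
100001
10101<
001001
000110
000000
000000
[24] 000000
10000^
101011
001001
000110
000000
000000
[25] 000000
1000<0
101011
001001
000110
000000
000000

1,4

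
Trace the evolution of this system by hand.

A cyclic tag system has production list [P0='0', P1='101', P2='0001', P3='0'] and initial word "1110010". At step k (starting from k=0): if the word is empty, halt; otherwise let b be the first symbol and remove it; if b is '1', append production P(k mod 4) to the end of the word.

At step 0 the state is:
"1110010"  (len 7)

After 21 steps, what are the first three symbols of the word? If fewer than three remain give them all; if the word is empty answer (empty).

k=0  "1110010"  (len 7)
k=1  "1100100"  (len 7)
k=2  "100100101"  (len 9)
k=3  "001001010001"  (len 12)
k=4  "01001010001"  (len 11)
k=5  "1001010001"  (len 10)
k=6  "001010001101"  (len 12)
k=7  "01010001101"  (len 11)
k=8  "1010001101"  (len 10)
k=9  "0100011010"  (len 10)
k=10  "100011010"  (len 9)
k=11  "000110100001"  (len 12)
k=12  "00110100001"  (len 11)
k=13  "0110100001"  (len 10)
k=14  "110100001"  (len 9)
k=15  "101000010001"  (len 12)
k=16  "010000100010"  (len 12)
k=17  "10000100010"  (len 11)
k=18  "0000100010101"  (len 13)
k=19  "000100010101"  (len 12)
k=20  "00100010101"  (len 11)
k=21  "0100010101"  (len 10)

010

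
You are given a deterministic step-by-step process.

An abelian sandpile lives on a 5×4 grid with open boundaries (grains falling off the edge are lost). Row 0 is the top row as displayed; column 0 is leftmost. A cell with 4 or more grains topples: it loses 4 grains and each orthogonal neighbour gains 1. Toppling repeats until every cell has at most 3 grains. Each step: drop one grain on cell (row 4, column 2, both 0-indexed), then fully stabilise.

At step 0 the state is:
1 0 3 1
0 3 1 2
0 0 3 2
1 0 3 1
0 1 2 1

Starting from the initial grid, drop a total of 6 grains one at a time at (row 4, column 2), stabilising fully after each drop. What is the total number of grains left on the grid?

29

[0] 1 0 3 1
0 3 1 2
0 0 3 2
1 0 3 1
0 1 2 1
[1] 1 0 3 1
0 3 1 2
0 0 3 2
1 0 3 1
0 1 3 1
[2] 1 0 3 1
0 3 2 2
0 1 0 3
1 1 1 2
0 2 1 2
[3] 1 0 3 1
0 3 2 2
0 1 0 3
1 1 1 2
0 2 2 2
[4] 1 0 3 1
0 3 2 2
0 1 0 3
1 1 1 2
0 2 3 2
[5] 1 0 3 1
0 3 2 2
0 1 0 3
1 1 2 2
0 3 0 3
[6] 1 0 3 1
0 3 2 2
0 1 0 3
1 1 2 2
0 3 1 3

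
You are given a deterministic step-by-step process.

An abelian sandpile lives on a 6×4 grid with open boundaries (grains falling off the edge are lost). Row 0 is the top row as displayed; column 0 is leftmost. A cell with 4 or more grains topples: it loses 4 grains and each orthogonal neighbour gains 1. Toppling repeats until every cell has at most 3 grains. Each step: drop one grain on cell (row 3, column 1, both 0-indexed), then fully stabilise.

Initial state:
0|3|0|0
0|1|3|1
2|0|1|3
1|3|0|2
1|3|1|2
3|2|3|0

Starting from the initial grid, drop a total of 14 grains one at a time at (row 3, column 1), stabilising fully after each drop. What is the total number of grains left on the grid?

41

[0] 0|3|0|0
0|1|3|1
2|0|1|3
1|3|0|2
1|3|1|2
3|2|3|0
[1] 0|3|0|0
0|1|3|1
2|1|1|3
2|1|1|2
2|0|2|2
3|3|3|0
[2] 0|3|0|0
0|1|3|1
2|1|1|3
2|2|1|2
2|0|2|2
3|3|3|0
[3] 0|3|0|0
0|1|3|1
2|1|1|3
2|3|1|2
2|0|2|2
3|3|3|0
[4] 0|3|0|0
0|1|3|1
2|2|1|3
3|0|2|2
2|1|2|2
3|3|3|0
[5] 0|3|0|0
0|1|3|1
2|2|1|3
3|1|2|2
2|1|2|2
3|3|3|0
[6] 0|3|0|0
0|1|3|1
2|2|1|3
3|2|2|2
2|1|2|2
3|3|3|0
[7] 0|3|0|0
0|1|3|1
2|2|1|3
3|3|2|2
2|1|2|2
3|3|3|0
[8] 0|3|0|0
0|1|3|1
3|3|1|3
0|1|3|2
3|2|2|2
3|3|3|0
[9] 0|3|0|0
0|1|3|1
3|3|1|3
0|2|3|2
3|2|2|2
3|3|3|0
[10] 0|3|0|0
0|1|3|1
3|3|1|3
0|3|3|2
3|2|2|2
3|3|3|0
[11] 0|3|0|0
1|2|3|1
0|1|3|3
2|2|0|3
3|3|3|2
3|3|3|0
[12] 0|3|0|0
1|2|3|1
0|1|3|3
2|3|0|3
3|3|3|2
3|3|3|0
[13] 0|3|0|0
1|2|3|1
1|2|3|3
0|2|2|3
2|3|1|3
1|2|1|1
[14] 0|3|0|0
1|2|3|1
1|2|3|3
0|3|2|3
2|3|1|3
1|2|1|1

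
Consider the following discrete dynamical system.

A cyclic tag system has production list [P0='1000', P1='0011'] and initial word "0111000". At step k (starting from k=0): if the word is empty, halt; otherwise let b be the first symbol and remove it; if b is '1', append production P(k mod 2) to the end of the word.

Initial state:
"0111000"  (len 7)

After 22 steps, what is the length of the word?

21

k=0  "0111000"  (len 7)
k=1  "111000"  (len 6)
k=2  "110000011"  (len 9)
k=3  "100000111000"  (len 12)
k=4  "000001110000011"  (len 15)
k=5  "00001110000011"  (len 14)
k=6  "0001110000011"  (len 13)
k=7  "001110000011"  (len 12)
k=8  "01110000011"  (len 11)
k=9  "1110000011"  (len 10)
k=10  "1100000110011"  (len 13)
k=11  "1000001100111000"  (len 16)
k=12  "0000011001110000011"  (len 19)
k=13  "000011001110000011"  (len 18)
k=14  "00011001110000011"  (len 17)
k=15  "0011001110000011"  (len 16)
k=16  "011001110000011"  (len 15)
k=17  "11001110000011"  (len 14)
k=18  "10011100000110011"  (len 17)
k=19  "00111000001100111000"  (len 20)
k=20  "0111000001100111000"  (len 19)
k=21  "111000001100111000"  (len 18)
k=22  "110000011001110000011"  (len 21)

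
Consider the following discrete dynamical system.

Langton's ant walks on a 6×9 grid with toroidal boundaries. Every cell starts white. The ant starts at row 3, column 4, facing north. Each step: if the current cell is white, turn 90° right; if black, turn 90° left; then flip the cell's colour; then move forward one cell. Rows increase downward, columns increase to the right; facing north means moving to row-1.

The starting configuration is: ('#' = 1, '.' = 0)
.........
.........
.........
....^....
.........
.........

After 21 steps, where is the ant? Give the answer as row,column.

5,1

0) .........
.........
.........
....^....
.........
.........
1) .........
.........
.........
....#>...
.........
.........
2) .........
.........
.........
....##...
.....v...
.........
3) .........
.........
.........
....##...
....<#...
.........
4) .........
.........
.........
....^#...
....##...
.........
5) .........
.........
.........
...<.#...
....##...
.........
6) .........
.........
...^.....
...#.#...
....##...
.........
7) .........
.........
...#>....
...#.#...
....##...
.........
8) .........
.........
...##....
...#v#...
....##...
.........
9) .........
.........
...##....
...<##...
....##...
.........
10) .........
.........
...##....
....##...
...v##...
.........
11) .........
.........
...##....
....##...
..<###...
.........
12) .........
.........
...##....
..^.##...
..####...
.........
13) .........
.........
...##....
..#>##...
..####...
.........
14) .........
.........
...##....
..####...
..#v##...
.........
15) .........
.........
...##....
..####...
..#.>#...
.........
16) .........
.........
...##....
..##^#...
..#..#...
.........
17) .........
.........
...##....
..#<.#...
..#..#...
.........
18) .........
.........
...##....
..#..#...
..#v.#...
.........
19) .........
.........
...##....
..#..#...
..<#.#...
.........
20) .........
.........
...##....
..#..#...
...#.#...
..v......
21) .........
.........
...##....
..#..#...
...#.#...
.<#......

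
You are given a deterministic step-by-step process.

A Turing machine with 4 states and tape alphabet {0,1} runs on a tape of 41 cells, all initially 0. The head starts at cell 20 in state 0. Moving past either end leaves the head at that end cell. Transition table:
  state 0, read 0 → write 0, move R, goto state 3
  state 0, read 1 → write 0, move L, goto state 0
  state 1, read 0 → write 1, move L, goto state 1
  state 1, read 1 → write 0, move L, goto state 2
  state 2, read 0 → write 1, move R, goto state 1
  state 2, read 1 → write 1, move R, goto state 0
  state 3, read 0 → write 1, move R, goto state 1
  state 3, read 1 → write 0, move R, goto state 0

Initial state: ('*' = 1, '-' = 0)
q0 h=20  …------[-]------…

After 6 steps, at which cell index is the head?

20

gen 0: q0 h=20  …------[-]------…
gen 1: q3 h=21  …------[-]------…
gen 2: q1 h=22  …-----*[-]------…
gen 3: q1 h=21  …------[*]*-----…
gen 4: q2 h=20  …------[-]-*----…
gen 5: q1 h=21  …-----*[-]*-----…
gen 6: q1 h=20  …------[*]**----…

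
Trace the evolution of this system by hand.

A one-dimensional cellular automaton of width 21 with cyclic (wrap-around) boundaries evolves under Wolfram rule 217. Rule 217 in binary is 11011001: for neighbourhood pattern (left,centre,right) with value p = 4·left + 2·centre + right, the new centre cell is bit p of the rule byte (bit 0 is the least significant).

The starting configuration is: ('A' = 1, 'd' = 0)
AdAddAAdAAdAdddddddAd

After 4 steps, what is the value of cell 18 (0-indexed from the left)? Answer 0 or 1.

gen 0: AdAddAAdAAdAdddddddAd
gen 1: dddAdAAdAAddAAAAAAddd
gen 2: AAdddAAdAAAdAAAAAAAAA
gen 3: AAAAdAAdAAAdAAAAAAAAA
gen 4: AAAAdAAdAAAdAAAAAAAAA

1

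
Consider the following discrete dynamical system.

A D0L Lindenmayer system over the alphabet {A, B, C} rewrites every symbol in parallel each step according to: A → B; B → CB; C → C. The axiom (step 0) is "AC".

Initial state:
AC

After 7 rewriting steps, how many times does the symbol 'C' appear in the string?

7

t=0: AC
t=1: BC
t=2: CBC
t=3: CCBC
t=4: CCCBC
t=5: CCCCBC
t=6: CCCCCBC
t=7: CCCCCCBC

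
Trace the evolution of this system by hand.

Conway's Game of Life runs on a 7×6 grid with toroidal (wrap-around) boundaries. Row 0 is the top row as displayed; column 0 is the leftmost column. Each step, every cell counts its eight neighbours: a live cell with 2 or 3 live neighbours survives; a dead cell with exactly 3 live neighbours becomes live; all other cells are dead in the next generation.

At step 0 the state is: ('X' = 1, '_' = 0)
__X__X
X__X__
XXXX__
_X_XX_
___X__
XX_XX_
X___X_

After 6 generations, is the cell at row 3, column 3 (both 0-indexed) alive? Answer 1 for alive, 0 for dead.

gen 0: __X__X
X__X__
XXXX__
_X_XX_
___X__
XX_XX_
X___X_
gen 1: XX_XXX
X__XXX
X____X
XX__X_
XX___X
XXXXX_
X_X_X_
gen 2: ______
__XX__
___X__
____X_
______
____X_
______
gen 3: ______
__XX__
__XXX_
______
______
______
______
gen 4: ______
__X_X_
__X_X_
___X__
______
______
______
gen 5: ______
______
__X_X_
___X__
______
______
______
gen 6: ______
______
___X__
___X__
______
______
______

1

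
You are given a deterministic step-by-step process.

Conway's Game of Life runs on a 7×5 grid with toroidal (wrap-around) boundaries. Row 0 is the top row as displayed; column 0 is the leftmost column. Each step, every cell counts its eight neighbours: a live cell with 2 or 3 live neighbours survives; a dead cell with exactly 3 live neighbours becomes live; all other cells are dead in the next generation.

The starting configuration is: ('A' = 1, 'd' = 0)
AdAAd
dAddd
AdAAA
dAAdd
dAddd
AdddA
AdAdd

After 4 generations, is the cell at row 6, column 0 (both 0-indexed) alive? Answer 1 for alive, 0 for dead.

1

t=0: AdAAd
dAddd
AdAAA
dAAdd
dAddd
AdddA
AdAdd
t=1: AdAAA
ddddd
AddAA
ddddA
dAAdd
AdddA
AdAdd
t=2: AdAAA
dAAdd
AddAA
dAAdA
dAdAA
AdAAA
ddAdd
t=3: AdddA
ddddd
ddddA
dAddd
ddddd
Adddd
ddddd
t=4: ddddd
AdddA
ddddd
ddddd
ddddd
ddddd
AdddA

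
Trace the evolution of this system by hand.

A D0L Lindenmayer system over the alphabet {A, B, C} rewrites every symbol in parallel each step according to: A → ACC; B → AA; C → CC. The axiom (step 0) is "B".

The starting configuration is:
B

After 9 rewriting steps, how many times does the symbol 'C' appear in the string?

gen 0: B
gen 1: AA
gen 2: ACCACC
gen 3: ACCCCCCACCCCCC
gen 4: ACCCCCCCCCCCCCCACCCCCCCCCCCCCC
gen 5: ACCCCCCCCCCCCCCCCCCCCCCCCCCCCCCACCCCCCCCCCCCCCCCCCCCCCCCCCCCCC
gen 6: ACCCCCCCCCCCCCCCCCCCCCCCCCCCCCCCCCCCCCCCCCCCCCCCCCCCCCCCCC…CCCCCCCCCCCCCCCCCCCCCCCCCCCCCCCCCCCCCCCCCCCCCCCCCCCCCCCCCC  (len 126)
gen 7: ACCCCCCCCCCCCCCCCCCCCCCCCCCCCCCCCCCCCCCCCCCCCCCCCCCCCCCCCC…CCCCCCCCCCCCCCCCCCCCCCCCCCCCCCCCCCCCCCCCCCCCCCCCCCCCCCCCCC  (len 254)
gen 8: ACCCCCCCCCCCCCCCCCCCCCCCCCCCCCCCCCCCCCCCCCCCCCCCCCCCCCCCCC…CCCCCCCCCCCCCCCCCCCCCCCCCCCCCCCCCCCCCCCCCCCCCCCCCCCCCCCCCC  (len 510)
gen 9: ACCCCCCCCCCCCCCCCCCCCCCCCCCCCCCCCCCCCCCCCCCCCCCCCCCCCCCCCC…CCCCCCCCCCCCCCCCCCCCCCCCCCCCCCCCCCCCCCCCCCCCCCCCCCCCCCCCCC  (len 1022)

1020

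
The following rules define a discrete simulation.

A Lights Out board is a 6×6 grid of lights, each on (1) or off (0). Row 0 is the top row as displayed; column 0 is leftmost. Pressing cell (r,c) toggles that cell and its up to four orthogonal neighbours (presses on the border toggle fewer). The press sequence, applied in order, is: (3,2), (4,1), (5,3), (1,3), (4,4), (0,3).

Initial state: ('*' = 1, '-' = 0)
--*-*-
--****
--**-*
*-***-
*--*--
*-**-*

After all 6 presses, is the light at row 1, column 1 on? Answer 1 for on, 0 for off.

0

[0] --*-*-
--****
--**-*
*-***-
*--*--
*-**-*
[1] --*-*-
--****
---*-*
**--*-
*-**--
*-**-*
[2] --*-*-
--****
---*-*
*---*-
-*-*--
****-*
[3] --*-*-
--****
---*-*
*---*-
-*----
**--**
[4] --***-
-----*
-----*
*---*-
-*----
**--**
[5] --***-
-----*
-----*
*-----
-*-***
**---*
[6] ------
---*-*
-----*
*-----
-*-***
**---*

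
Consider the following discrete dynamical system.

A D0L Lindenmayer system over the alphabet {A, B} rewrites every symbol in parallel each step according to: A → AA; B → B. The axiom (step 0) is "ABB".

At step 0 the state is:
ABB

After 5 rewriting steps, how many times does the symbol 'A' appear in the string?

32

[0] ABB
[1] AABB
[2] AAAABB
[3] AAAAAAAABB
[4] AAAAAAAAAAAAAAAABB
[5] AAAAAAAAAAAAAAAAAAAAAAAAAAAAAAAABB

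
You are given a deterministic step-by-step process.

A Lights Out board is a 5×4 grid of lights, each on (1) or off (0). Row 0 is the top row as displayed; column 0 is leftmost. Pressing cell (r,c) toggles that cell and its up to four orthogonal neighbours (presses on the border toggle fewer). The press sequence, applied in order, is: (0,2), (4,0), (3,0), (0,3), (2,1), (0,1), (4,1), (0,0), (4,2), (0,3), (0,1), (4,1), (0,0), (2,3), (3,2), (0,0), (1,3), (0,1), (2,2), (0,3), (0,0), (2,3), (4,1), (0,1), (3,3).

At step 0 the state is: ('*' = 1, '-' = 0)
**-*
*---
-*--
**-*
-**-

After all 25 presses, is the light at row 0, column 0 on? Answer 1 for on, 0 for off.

1

[0] **-*
*---
-*--
**-*
-**-
[1] *-*-
*-*-
-*--
**-*
-**-
[2] *-*-
*-*-
-*--
-*-*
*-*-
[3] *-*-
*-*-
**--
*--*
--*-
[4] *--*
*-**
**--
*--*
--*-
[5] *--*
****
--*-
**-*
--*-
[6] -***
*-**
--*-
**-*
--*-
[7] -***
*-**
--*-
*--*
**--
[8] *-**
--**
--*-
*--*
**--
[9] *-**
--**
--*-
*-**
*-**
[10] *---
--*-
--*-
*-**
*-**
[11] -**-
-**-
--*-
*-**
*-**
[12] -**-
-**-
--*-
****
-*-*
[13] *-*-
***-
--*-
****
-*-*
[14] *-*-
****
---*
***-
-*-*
[15] *-*-
****
--**
*--*
-***
[16] -**-
-***
--**
*--*
-***
[17] -***
-*--
--*-
*--*
-***
[18] *--*
----
--*-
*--*
-***
[19] *--*
--*-
-*-*
*-**
-***
[20] *-*-
--**
-*-*
*-**
-***
[21] -**-
*-**
-*-*
*-**
-***
[22] -**-
*-*-
-**-
*-*-
-***
[23] -**-
*-*-
-**-
***-
*--*
[24] *---
***-
-**-
***-
*--*
[25] *---
***-
-***
**-*
*---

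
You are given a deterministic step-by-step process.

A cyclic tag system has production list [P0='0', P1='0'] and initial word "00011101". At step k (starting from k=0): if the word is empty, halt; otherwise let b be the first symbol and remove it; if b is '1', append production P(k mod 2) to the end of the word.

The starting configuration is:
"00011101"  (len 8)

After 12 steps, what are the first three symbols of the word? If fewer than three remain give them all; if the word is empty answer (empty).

0) "00011101"  (len 8)
1) "0011101"  (len 7)
2) "011101"  (len 6)
3) "11101"  (len 5)
4) "11010"  (len 5)
5) "10100"  (len 5)
6) "01000"  (len 5)
7) "1000"  (len 4)
8) "0000"  (len 4)
9) "000"  (len 3)
10) "00"  (len 2)
11) "0"  (len 1)
12) (halted — word empty)

(empty)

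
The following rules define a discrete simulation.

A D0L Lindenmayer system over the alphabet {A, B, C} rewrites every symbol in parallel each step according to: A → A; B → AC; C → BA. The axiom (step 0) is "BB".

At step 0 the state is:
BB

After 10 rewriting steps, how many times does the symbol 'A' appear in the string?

20

gen 0: BB
gen 1: ACAC
gen 2: ABAABA
gen 3: AACAAACA
gen 4: AABAAAABAA
gen 5: AAACAAAAACAA
gen 6: AAABAAAAAABAAA
gen 7: AAAACAAAAAAACAAA
gen 8: AAAABAAAAAAAABAAAA
gen 9: AAAAACAAAAAAAAACAAAA
gen 10: AAAAABAAAAAAAAAABAAAAA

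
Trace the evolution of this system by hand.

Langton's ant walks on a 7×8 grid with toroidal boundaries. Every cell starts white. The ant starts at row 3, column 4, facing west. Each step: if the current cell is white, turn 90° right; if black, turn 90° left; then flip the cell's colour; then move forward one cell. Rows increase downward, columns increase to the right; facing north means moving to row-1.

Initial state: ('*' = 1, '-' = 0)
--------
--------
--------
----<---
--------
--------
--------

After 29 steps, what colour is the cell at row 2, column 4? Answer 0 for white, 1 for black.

k=0  --------
--------
--------
----<---
--------
--------
--------
k=1  --------
--------
----^---
----*---
--------
--------
--------
k=2  --------
--------
----*>--
----*---
--------
--------
--------
k=3  --------
--------
----**--
----*v--
--------
--------
--------
k=4  --------
--------
----**--
----<*--
--------
--------
--------
k=5  --------
--------
----**--
-----*--
----v---
--------
--------
k=6  --------
--------
----**--
-----*--
---<*---
--------
--------
k=7  --------
--------
----**--
---^-*--
---**---
--------
--------
k=8  --------
--------
----**--
---*>*--
---**---
--------
--------
k=9  --------
--------
----**--
---***--
---*v---
--------
--------
k=10  --------
--------
----**--
---***--
---*->--
--------
--------
k=11  --------
--------
----**--
---***--
---*-*--
-----v--
--------
k=12  --------
--------
----**--
---***--
---*-*--
----<*--
--------
k=13  --------
--------
----**--
---***--
---*^*--
----**--
--------
k=14  --------
--------
----**--
---***--
---**>--
----**--
--------
k=15  --------
--------
----**--
---**^--
---**---
----**--
--------
k=16  --------
--------
----**--
---*<---
---**---
----**--
--------
k=17  --------
--------
----**--
---*----
---*v---
----**--
--------
k=18  --------
--------
----**--
---*----
---*->--
----**--
--------
k=19  --------
--------
----**--
---*----
---*-*--
----*v--
--------
k=20  --------
--------
----**--
---*----
---*-*--
----*->-
--------
k=21  --------
--------
----**--
---*----
---*-*--
----*-*-
------v-
k=22  --------
--------
----**--
---*----
---*-*--
----*-*-
-----<*-
k=23  --------
--------
----**--
---*----
---*-*--
----*^*-
-----**-
k=24  --------
--------
----**--
---*----
---*-*--
----**>-
-----**-
k=25  --------
--------
----**--
---*----
---*-*^-
----**--
-----**-
k=26  --------
--------
----**--
---*----
---*-**>
----**--
-----**-
k=27  --------
--------
----**--
---*----
---*-***
----**-v
-----**-
k=28  --------
--------
----**--
---*----
---*-***
----**<*
-----**-
k=29  --------
--------
----**--
---*----
---*-*^*
----****
-----**-

1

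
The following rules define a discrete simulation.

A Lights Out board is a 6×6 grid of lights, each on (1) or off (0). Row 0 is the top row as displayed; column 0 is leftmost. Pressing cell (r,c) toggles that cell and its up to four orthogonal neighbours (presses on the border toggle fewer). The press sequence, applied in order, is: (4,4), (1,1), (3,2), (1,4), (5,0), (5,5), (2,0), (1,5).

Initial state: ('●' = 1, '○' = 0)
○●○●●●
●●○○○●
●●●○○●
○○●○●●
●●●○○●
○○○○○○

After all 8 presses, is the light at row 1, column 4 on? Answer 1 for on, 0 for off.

gen 0: ○●○●●●
●●○○○●
●●●○○●
○○●○●●
●●●○○●
○○○○○○
gen 1: ○●○●●●
●●○○○●
●●●○○●
○○●○○●
●●●●●○
○○○○●○
gen 2: ○○○●●●
○○●○○●
●○●○○●
○○●○○●
●●●●●○
○○○○●○
gen 3: ○○○●●●
○○●○○●
●○○○○●
○●○●○●
●●○●●○
○○○○●○
gen 4: ○○○●○●
○○●●●○
●○○○●●
○●○●○●
●●○●●○
○○○○●○
gen 5: ○○○●○●
○○●●●○
●○○○●●
○●○●○●
○●○●●○
●●○○●○
gen 6: ○○○●○●
○○●●●○
●○○○●●
○●○●○●
○●○●●●
●●○○○●
gen 7: ○○○●○●
●○●●●○
○●○○●●
●●○●○●
○●○●●●
●●○○○●
gen 8: ○○○●○○
●○●●○●
○●○○●○
●●○●○●
○●○●●●
●●○○○●

0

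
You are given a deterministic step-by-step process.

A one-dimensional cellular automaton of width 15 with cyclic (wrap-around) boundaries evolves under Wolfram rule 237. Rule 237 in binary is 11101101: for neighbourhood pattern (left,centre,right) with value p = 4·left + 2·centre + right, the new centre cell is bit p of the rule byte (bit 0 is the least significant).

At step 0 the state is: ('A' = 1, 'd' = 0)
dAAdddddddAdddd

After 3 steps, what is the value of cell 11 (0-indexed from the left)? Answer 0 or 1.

t=0: dAAdddddddAdddd
t=1: dAAdAAAAAdAdAAA
t=2: AAAAAAAAAAAAAAA
t=3: AAAAAAAAAAAAAAA

1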